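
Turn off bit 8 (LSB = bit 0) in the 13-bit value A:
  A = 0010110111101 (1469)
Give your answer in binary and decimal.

Mask = ~(1 << 8) = 1111011111111
Bit 8 of A is 1, so AND-ing with the mask clears it to 0.
  0010110111101
& 1111011111111
---------------
  0010010111101

Answer: 0010010111101 (1213)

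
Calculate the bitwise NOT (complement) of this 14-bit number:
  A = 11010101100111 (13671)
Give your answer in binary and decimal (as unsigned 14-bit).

Flip each bit (0->1, 1->0):
  11010101100111
  00101010011000

Answer: 00101010011000 (2712)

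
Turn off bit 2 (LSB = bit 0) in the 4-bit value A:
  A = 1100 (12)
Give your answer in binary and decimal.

Mask = ~(1 << 2) = 1011
Bit 2 of A is 1, so AND-ing with the mask clears it to 0.
  1100
& 1011
------
  1000

Answer: 1000 (8)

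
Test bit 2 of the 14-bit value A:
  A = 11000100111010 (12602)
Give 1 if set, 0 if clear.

Bit 2 is the 3rd from the right.
  11000100111010
             ^
That bit is 0.

Answer: 0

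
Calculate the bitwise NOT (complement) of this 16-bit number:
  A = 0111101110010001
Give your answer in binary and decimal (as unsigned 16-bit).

Flip each bit (0->1, 1->0):
  0111101110010001
  1000010001101110

Answer: 1000010001101110 (33902)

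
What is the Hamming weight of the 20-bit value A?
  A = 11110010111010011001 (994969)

11110010111010011001
1-bits at positions (from bit 0 = LSB): 0, 3, 4, 7, 9, 10, 11, 13, 16, 17, 18, 19
Count = 12

Answer: 12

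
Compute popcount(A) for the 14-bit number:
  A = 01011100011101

01011100011101
1-bits at positions (from bit 0 = LSB): 0, 2, 3, 4, 8, 9, 10, 12
Count = 8

Answer: 8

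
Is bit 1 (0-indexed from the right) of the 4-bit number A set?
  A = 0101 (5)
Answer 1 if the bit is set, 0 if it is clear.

Bit 1 is the 2nd from the right.
  0101
    ^
That bit is 0.

Answer: 0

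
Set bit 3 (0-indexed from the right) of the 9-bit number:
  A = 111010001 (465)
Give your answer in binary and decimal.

Mask = 1 << 3 = 000001000
Bit 3 of A is 0, so OR-ing with the mask flips it to 1.
  111010001
| 000001000
-----------
  111011001

Answer: 111011001 (473)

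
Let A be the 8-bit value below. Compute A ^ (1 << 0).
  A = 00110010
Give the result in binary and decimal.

Mask = 1 << 0 = 00000001
Bit 0 of A is 0; XOR with the mask flips it to 1.
  00110010
^ 00000001
----------
  00110011

Answer: 00110011 (51)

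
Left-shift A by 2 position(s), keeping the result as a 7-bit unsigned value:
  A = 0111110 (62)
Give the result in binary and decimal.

Shift left by 2: drop the top 2 bit(s), append 2 zero(s) on the right.
  0111110  ->  discard [01], keep [11110], append 00
= 1111000

Answer: 1111000 (120)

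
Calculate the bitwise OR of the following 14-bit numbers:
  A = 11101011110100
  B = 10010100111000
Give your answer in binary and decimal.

Apply | to each column (1 where either bit is 1):
  11101011110100
| 10010100111000
----------------
  11111111111100

Answer: 11111111111100 (16380)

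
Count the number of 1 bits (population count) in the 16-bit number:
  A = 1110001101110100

1110001101110100
1-bits at positions (from bit 0 = LSB): 2, 4, 5, 6, 8, 9, 13, 14, 15
Count = 9

Answer: 9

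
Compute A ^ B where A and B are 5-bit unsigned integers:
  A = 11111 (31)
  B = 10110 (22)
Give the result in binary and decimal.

Apply ^ to each column (1 where bits differ):
  11111
^ 10110
-------
  01001

Answer: 01001 (9)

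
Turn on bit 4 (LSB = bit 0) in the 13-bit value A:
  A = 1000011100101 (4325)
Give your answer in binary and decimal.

Mask = 1 << 4 = 0000000010000
Bit 4 of A is 0, so OR-ing with the mask flips it to 1.
  1000011100101
| 0000000010000
---------------
  1000011110101

Answer: 1000011110101 (4341)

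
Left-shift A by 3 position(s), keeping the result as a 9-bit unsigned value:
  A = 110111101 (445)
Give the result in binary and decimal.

Shift left by 3: drop the top 3 bit(s), append 3 zero(s) on the right.
  110111101  ->  discard [110], keep [111101], append 000
= 111101000

Answer: 111101000 (488)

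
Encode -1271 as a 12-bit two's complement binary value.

1. Binary of +1271:  010011110111
2. Invert bits:     101100001000
3. Add 1:           101100001001

Answer: 101100001001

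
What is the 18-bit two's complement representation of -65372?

1. Binary of +65372:  001111111101011100
2. Invert bits:     110000000010100011
3. Add 1:           110000000010100100

Answer: 110000000010100100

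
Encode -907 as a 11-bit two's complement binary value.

1. Binary of +907:  01110001011
2. Invert bits:     10001110100
3. Add 1:           10001110101

Answer: 10001110101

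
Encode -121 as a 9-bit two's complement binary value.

1. Binary of +121:  001111001
2. Invert bits:     110000110
3. Add 1:           110000111

Answer: 110000111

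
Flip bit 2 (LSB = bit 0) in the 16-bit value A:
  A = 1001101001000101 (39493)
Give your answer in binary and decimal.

Mask = 1 << 2 = 0000000000000100
Bit 2 of A is 1; XOR with the mask flips it to 0.
  1001101001000101
^ 0000000000000100
------------------
  1001101001000001

Answer: 1001101001000001 (39489)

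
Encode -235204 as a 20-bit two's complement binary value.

1. Binary of +235204:  00111001011011000100
2. Invert bits:     11000110100100111011
3. Add 1:           11000110100100111100

Answer: 11000110100100111100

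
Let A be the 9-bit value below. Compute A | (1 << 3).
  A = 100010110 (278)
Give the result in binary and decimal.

Mask = 1 << 3 = 000001000
Bit 3 of A is 0, so OR-ing with the mask flips it to 1.
  100010110
| 000001000
-----------
  100011110

Answer: 100011110 (286)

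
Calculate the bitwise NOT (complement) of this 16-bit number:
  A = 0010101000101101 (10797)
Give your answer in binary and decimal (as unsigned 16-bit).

Flip each bit (0->1, 1->0):
  0010101000101101
  1101010111010010

Answer: 1101010111010010 (54738)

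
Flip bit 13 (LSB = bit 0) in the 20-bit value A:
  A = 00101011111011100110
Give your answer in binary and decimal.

Mask = 1 << 13 = 00000010000000000000
Bit 13 of A is 1; XOR with the mask flips it to 0.
  00101011111011100110
^ 00000010000000000000
----------------------
  00101001111011100110

Answer: 00101001111011100110 (171750)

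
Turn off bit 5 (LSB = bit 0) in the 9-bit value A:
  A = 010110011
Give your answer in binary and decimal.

Mask = ~(1 << 5) = 111011111
Bit 5 of A is 1, so AND-ing with the mask clears it to 0.
  010110011
& 111011111
-----------
  010010011

Answer: 010010011 (147)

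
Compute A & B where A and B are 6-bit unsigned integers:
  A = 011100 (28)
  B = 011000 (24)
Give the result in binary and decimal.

Apply & to each column (1 only where both bits are 1):
  011100
& 011000
--------
  011000

Answer: 011000 (24)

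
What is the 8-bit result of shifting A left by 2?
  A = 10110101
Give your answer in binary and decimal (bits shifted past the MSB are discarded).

Shift left by 2: drop the top 2 bit(s), append 2 zero(s) on the right.
  10110101  ->  discard [10], keep [110101], append 00
= 11010100

Answer: 11010100 (212)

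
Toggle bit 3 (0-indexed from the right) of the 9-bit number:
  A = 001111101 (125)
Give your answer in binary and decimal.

Mask = 1 << 3 = 000001000
Bit 3 of A is 1; XOR with the mask flips it to 0.
  001111101
^ 000001000
-----------
  001110101

Answer: 001110101 (117)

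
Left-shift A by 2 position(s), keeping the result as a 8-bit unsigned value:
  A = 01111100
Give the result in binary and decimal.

Shift left by 2: drop the top 2 bit(s), append 2 zero(s) on the right.
  01111100  ->  discard [01], keep [111100], append 00
= 11110000

Answer: 11110000 (240)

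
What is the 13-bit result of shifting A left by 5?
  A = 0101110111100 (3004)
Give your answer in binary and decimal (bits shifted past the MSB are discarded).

Shift left by 5: drop the top 5 bit(s), append 5 zero(s) on the right.
  0101110111100  ->  discard [01011], keep [10111100], append 00000
= 1011110000000

Answer: 1011110000000 (6016)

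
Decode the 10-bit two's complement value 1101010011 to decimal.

MSB is 1, so the value is negative. Find the magnitude:
1. Invert bits:  0010101100
2. Add 1:        0010101101  = 173
3. Apply sign:   -173

Answer: -173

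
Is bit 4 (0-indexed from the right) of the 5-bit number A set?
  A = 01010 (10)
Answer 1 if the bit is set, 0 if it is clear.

Bit 4 is the 5th from the right.
  01010
  ^
That bit is 0.

Answer: 0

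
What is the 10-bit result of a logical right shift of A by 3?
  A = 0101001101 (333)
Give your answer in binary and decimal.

Logical shift right by 3: drop the bottom 3 bit(s), prepend 3 zero(s) on the left.
  0101001101  ->  keep [0101001], discard [101], prepend 000
= 0000101001

Answer: 0000101001 (41)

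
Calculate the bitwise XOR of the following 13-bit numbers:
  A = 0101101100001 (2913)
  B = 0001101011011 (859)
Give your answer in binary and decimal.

Apply ^ to each column (1 where bits differ):
  0101101100001
^ 0001101011011
---------------
  0100000111010

Answer: 0100000111010 (2106)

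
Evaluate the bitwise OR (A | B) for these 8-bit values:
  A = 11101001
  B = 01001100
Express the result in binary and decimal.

Apply | to each column (1 where either bit is 1):
  11101001
| 01001100
----------
  11101101

Answer: 11101101 (237)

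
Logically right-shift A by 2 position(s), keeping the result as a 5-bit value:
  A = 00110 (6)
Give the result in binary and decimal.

Logical shift right by 2: drop the bottom 2 bit(s), prepend 2 zero(s) on the left.
  00110  ->  keep [001], discard [10], prepend 00
= 00001

Answer: 00001 (1)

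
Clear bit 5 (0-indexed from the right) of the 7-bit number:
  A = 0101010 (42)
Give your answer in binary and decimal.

Mask = ~(1 << 5) = 1011111
Bit 5 of A is 1, so AND-ing with the mask clears it to 0.
  0101010
& 1011111
---------
  0001010

Answer: 0001010 (10)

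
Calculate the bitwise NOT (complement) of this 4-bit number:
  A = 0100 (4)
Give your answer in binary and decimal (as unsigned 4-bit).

Flip each bit (0->1, 1->0):
  0100
  1011

Answer: 1011 (11)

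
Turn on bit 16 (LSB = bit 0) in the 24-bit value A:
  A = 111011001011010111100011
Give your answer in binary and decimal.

Mask = 1 << 16 = 000000010000000000000000
Bit 16 of A is 0, so OR-ing with the mask flips it to 1.
  111011001011010111100011
| 000000010000000000000000
--------------------------
  111011011011010111100011

Answer: 111011011011010111100011 (15578595)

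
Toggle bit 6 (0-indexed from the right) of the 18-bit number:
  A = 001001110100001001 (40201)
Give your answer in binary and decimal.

Mask = 1 << 6 = 000000000001000000
Bit 6 of A is 0; XOR with the mask flips it to 1.
  001001110100001001
^ 000000000001000000
--------------------
  001001110101001001

Answer: 001001110101001001 (40265)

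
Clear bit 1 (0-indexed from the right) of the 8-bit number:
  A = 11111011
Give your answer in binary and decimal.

Mask = ~(1 << 1) = 11111101
Bit 1 of A is 1, so AND-ing with the mask clears it to 0.
  11111011
& 11111101
----------
  11111001

Answer: 11111001 (249)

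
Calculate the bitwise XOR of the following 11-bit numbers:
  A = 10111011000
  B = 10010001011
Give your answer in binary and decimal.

Apply ^ to each column (1 where bits differ):
  10111011000
^ 10010001011
-------------
  00101010011

Answer: 00101010011 (339)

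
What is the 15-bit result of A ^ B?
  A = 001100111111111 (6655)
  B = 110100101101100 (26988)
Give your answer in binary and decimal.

Apply ^ to each column (1 where bits differ):
  001100111111111
^ 110100101101100
-----------------
  111000010010011

Answer: 111000010010011 (28819)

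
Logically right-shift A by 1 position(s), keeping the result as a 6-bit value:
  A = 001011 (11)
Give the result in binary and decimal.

Logical shift right by 1: drop the bottom 1 bit(s), prepend 1 zero(s) on the left.
  001011  ->  keep [00101], discard [1], prepend 0
= 000101

Answer: 000101 (5)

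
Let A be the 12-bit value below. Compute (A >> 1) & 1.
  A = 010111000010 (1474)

Bit 1 is the 2nd from the right.
  010111000010
            ^
That bit is 1.

Answer: 1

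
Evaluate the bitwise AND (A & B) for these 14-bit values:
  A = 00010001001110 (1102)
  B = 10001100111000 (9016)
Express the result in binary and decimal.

Apply & to each column (1 only where both bits are 1):
  00010001001110
& 10001100111000
----------------
  00000000001000

Answer: 00000000001000 (8)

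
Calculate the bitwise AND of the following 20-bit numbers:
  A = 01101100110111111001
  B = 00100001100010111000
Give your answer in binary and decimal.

Apply & to each column (1 only where both bits are 1):
  01101100110111111001
& 00100001100010111000
----------------------
  00100000100010111000

Answer: 00100000100010111000 (133304)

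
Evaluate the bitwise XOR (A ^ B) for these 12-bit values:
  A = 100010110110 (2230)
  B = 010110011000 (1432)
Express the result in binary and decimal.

Apply ^ to each column (1 where bits differ):
  100010110110
^ 010110011000
--------------
  110100101110

Answer: 110100101110 (3374)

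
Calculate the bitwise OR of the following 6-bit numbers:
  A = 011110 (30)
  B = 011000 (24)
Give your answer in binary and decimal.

Apply | to each column (1 where either bit is 1):
  011110
| 011000
--------
  011110

Answer: 011110 (30)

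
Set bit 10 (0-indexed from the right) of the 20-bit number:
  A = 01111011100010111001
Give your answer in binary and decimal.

Mask = 1 << 10 = 00000000010000000000
Bit 10 of A is 0, so OR-ing with the mask flips it to 1.
  01111011100010111001
| 00000000010000000000
----------------------
  01111011110010111001

Answer: 01111011110010111001 (507065)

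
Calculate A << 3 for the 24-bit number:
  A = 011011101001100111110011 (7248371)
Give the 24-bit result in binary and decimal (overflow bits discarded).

Shift left by 3: drop the top 3 bit(s), append 3 zero(s) on the right.
  011011101001100111110011  ->  discard [011], keep [011101001100111110011], append 000
= 011101001100111110011000

Answer: 011101001100111110011000 (7655320)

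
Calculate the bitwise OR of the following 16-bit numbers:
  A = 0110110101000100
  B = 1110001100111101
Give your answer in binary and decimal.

Apply | to each column (1 where either bit is 1):
  0110110101000100
| 1110001100111101
------------------
  1110111101111101

Answer: 1110111101111101 (61309)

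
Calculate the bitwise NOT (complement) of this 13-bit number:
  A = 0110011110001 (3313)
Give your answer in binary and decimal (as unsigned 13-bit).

Flip each bit (0->1, 1->0):
  0110011110001
  1001100001110

Answer: 1001100001110 (4878)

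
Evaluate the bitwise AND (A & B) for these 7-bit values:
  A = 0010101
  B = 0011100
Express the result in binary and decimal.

Apply & to each column (1 only where both bits are 1):
  0010101
& 0011100
---------
  0010100

Answer: 0010100 (20)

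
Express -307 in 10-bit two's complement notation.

1. Binary of +307:  0100110011
2. Invert bits:     1011001100
3. Add 1:           1011001101

Answer: 1011001101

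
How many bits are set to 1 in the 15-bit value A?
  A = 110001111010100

110001111010100
1-bits at positions (from bit 0 = LSB): 2, 4, 6, 7, 8, 9, 13, 14
Count = 8

Answer: 8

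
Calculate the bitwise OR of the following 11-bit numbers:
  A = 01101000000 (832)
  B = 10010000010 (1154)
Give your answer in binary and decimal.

Apply | to each column (1 where either bit is 1):
  01101000000
| 10010000010
-------------
  11111000010

Answer: 11111000010 (1986)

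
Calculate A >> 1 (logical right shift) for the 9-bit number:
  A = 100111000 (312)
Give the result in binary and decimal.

Logical shift right by 1: drop the bottom 1 bit(s), prepend 1 zero(s) on the left.
  100111000  ->  keep [10011100], discard [0], prepend 0
= 010011100

Answer: 010011100 (156)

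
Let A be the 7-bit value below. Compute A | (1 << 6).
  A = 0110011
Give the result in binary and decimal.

Mask = 1 << 6 = 1000000
Bit 6 of A is 0, so OR-ing with the mask flips it to 1.
  0110011
| 1000000
---------
  1110011

Answer: 1110011 (115)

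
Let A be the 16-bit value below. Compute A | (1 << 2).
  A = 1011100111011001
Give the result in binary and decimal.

Mask = 1 << 2 = 0000000000000100
Bit 2 of A is 0, so OR-ing with the mask flips it to 1.
  1011100111011001
| 0000000000000100
------------------
  1011100111011101

Answer: 1011100111011101 (47581)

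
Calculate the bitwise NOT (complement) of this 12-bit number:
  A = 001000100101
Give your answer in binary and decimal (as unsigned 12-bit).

Flip each bit (0->1, 1->0):
  001000100101
  110111011010

Answer: 110111011010 (3546)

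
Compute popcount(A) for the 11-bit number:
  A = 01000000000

01000000000
1-bits at positions (from bit 0 = LSB): 9
Count = 1

Answer: 1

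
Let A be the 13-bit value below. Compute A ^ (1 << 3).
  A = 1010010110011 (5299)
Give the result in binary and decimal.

Mask = 1 << 3 = 0000000001000
Bit 3 of A is 0; XOR with the mask flips it to 1.
  1010010110011
^ 0000000001000
---------------
  1010010111011

Answer: 1010010111011 (5307)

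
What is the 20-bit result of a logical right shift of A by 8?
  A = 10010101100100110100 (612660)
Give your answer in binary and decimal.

Logical shift right by 8: drop the bottom 8 bit(s), prepend 8 zero(s) on the left.
  10010101100100110100  ->  keep [100101011001], discard [00110100], prepend 00000000
= 00000000100101011001

Answer: 00000000100101011001 (2393)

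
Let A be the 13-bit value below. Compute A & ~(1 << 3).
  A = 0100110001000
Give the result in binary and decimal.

Mask = ~(1 << 3) = 1111111110111
Bit 3 of A is 1, so AND-ing with the mask clears it to 0.
  0100110001000
& 1111111110111
---------------
  0100110000000

Answer: 0100110000000 (2432)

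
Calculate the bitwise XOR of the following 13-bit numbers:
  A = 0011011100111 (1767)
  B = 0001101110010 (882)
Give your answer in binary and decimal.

Apply ^ to each column (1 where bits differ):
  0011011100111
^ 0001101110010
---------------
  0010110010101

Answer: 0010110010101 (1429)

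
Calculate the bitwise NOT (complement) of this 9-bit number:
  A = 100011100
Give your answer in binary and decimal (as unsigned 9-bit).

Flip each bit (0->1, 1->0):
  100011100
  011100011

Answer: 011100011 (227)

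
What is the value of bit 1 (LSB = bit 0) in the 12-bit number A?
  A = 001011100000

Bit 1 is the 2nd from the right.
  001011100000
            ^
That bit is 0.

Answer: 0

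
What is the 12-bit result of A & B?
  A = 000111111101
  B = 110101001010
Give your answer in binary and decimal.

Apply & to each column (1 only where both bits are 1):
  000111111101
& 110101001010
--------------
  000101001000

Answer: 000101001000 (328)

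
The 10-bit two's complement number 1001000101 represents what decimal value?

MSB is 1, so the value is negative. Find the magnitude:
1. Invert bits:  0110111010
2. Add 1:        0110111011  = 443
3. Apply sign:   -443

Answer: -443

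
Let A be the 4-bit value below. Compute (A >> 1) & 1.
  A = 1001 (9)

Bit 1 is the 2nd from the right.
  1001
    ^
That bit is 0.

Answer: 0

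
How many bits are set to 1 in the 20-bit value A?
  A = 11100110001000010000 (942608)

11100110001000010000
1-bits at positions (from bit 0 = LSB): 4, 9, 13, 14, 17, 18, 19
Count = 7

Answer: 7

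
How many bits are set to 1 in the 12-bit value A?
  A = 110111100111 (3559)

110111100111
1-bits at positions (from bit 0 = LSB): 0, 1, 2, 5, 6, 7, 8, 10, 11
Count = 9

Answer: 9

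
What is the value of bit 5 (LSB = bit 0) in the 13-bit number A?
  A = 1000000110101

Bit 5 is the 6th from the right.
  1000000110101
         ^
That bit is 1.

Answer: 1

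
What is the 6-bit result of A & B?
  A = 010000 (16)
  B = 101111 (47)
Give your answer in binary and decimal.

Apply & to each column (1 only where both bits are 1):
  010000
& 101111
--------
  000000

Answer: 000000 (0)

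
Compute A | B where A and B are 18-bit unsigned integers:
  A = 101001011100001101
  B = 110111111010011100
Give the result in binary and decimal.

Apply | to each column (1 where either bit is 1):
  101001011100001101
| 110111111010011100
--------------------
  111111111110011101

Answer: 111111111110011101 (262045)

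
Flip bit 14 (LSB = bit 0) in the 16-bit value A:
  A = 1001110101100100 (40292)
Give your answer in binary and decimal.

Mask = 1 << 14 = 0100000000000000
Bit 14 of A is 0; XOR with the mask flips it to 1.
  1001110101100100
^ 0100000000000000
------------------
  1101110101100100

Answer: 1101110101100100 (56676)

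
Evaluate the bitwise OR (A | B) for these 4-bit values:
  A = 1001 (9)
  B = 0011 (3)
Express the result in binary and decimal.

Apply | to each column (1 where either bit is 1):
  1001
| 0011
------
  1011

Answer: 1011 (11)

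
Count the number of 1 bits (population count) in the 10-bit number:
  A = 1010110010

1010110010
1-bits at positions (from bit 0 = LSB): 1, 4, 5, 7, 9
Count = 5

Answer: 5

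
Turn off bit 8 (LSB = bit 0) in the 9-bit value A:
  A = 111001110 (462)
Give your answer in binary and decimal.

Mask = ~(1 << 8) = 011111111
Bit 8 of A is 1, so AND-ing with the mask clears it to 0.
  111001110
& 011111111
-----------
  011001110

Answer: 011001110 (206)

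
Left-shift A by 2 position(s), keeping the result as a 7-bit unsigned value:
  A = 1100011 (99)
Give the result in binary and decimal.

Shift left by 2: drop the top 2 bit(s), append 2 zero(s) on the right.
  1100011  ->  discard [11], keep [00011], append 00
= 0001100

Answer: 0001100 (12)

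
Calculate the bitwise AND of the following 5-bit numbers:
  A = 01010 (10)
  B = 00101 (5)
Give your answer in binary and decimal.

Apply & to each column (1 only where both bits are 1):
  01010
& 00101
-------
  00000

Answer: 00000 (0)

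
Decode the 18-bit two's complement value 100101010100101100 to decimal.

MSB is 1, so the value is negative. Find the magnitude:
1. Invert bits:  011010101011010011
2. Add 1:        011010101011010100  = 109268
3. Apply sign:   -109268

Answer: -109268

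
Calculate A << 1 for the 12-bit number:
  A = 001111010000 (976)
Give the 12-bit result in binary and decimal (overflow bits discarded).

Shift left by 1: drop the top 1 bit(s), append 1 zero(s) on the right.
  001111010000  ->  discard [0], keep [01111010000], append 0
= 011110100000

Answer: 011110100000 (1952)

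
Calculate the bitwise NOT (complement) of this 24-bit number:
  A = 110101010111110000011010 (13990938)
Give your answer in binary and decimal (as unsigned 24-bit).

Flip each bit (0->1, 1->0):
  110101010111110000011010
  001010101000001111100101

Answer: 001010101000001111100101 (2786277)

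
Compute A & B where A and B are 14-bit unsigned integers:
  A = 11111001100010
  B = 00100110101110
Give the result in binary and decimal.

Apply & to each column (1 only where both bits are 1):
  11111001100010
& 00100110101110
----------------
  00100000100010

Answer: 00100000100010 (2082)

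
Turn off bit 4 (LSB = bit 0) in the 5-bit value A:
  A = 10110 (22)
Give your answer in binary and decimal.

Mask = ~(1 << 4) = 01111
Bit 4 of A is 1, so AND-ing with the mask clears it to 0.
  10110
& 01111
-------
  00110

Answer: 00110 (6)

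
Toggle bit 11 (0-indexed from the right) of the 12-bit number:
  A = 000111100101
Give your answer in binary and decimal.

Mask = 1 << 11 = 100000000000
Bit 11 of A is 0; XOR with the mask flips it to 1.
  000111100101
^ 100000000000
--------------
  100111100101

Answer: 100111100101 (2533)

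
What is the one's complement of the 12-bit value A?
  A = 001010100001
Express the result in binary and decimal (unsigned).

Flip each bit (0->1, 1->0):
  001010100001
  110101011110

Answer: 110101011110 (3422)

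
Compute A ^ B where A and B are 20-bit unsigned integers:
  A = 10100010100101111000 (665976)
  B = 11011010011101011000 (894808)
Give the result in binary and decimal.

Apply ^ to each column (1 where bits differ):
  10100010100101111000
^ 11011010011101011000
----------------------
  01111000111000100000

Answer: 01111000111000100000 (495136)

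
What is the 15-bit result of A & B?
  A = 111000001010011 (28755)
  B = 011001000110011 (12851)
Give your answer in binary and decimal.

Apply & to each column (1 only where both bits are 1):
  111000001010011
& 011001000110011
-----------------
  011000000010011

Answer: 011000000010011 (12307)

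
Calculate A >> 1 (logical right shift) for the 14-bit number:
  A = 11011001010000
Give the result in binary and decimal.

Logical shift right by 1: drop the bottom 1 bit(s), prepend 1 zero(s) on the left.
  11011001010000  ->  keep [1101100101000], discard [0], prepend 0
= 01101100101000

Answer: 01101100101000 (6952)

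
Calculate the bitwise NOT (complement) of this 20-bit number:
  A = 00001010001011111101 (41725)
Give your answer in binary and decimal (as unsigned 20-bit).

Flip each bit (0->1, 1->0):
  00001010001011111101
  11110101110100000010

Answer: 11110101110100000010 (1006850)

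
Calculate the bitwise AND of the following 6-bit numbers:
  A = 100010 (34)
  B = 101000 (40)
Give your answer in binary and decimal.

Apply & to each column (1 only where both bits are 1):
  100010
& 101000
--------
  100000

Answer: 100000 (32)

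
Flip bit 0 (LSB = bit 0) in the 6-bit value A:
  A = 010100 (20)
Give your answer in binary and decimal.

Mask = 1 << 0 = 000001
Bit 0 of A is 0; XOR with the mask flips it to 1.
  010100
^ 000001
--------
  010101

Answer: 010101 (21)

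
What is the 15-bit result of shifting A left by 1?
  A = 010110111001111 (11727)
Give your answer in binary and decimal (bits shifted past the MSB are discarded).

Shift left by 1: drop the top 1 bit(s), append 1 zero(s) on the right.
  010110111001111  ->  discard [0], keep [10110111001111], append 0
= 101101110011110

Answer: 101101110011110 (23454)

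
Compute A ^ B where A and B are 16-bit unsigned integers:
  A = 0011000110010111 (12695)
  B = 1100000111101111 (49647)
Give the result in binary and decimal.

Apply ^ to each column (1 where bits differ):
  0011000110010111
^ 1100000111101111
------------------
  1111000001111000

Answer: 1111000001111000 (61560)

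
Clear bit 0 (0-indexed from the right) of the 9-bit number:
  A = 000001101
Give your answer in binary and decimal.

Mask = ~(1 << 0) = 111111110
Bit 0 of A is 1, so AND-ing with the mask clears it to 0.
  000001101
& 111111110
-----------
  000001100

Answer: 000001100 (12)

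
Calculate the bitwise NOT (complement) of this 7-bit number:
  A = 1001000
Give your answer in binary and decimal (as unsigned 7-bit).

Flip each bit (0->1, 1->0):
  1001000
  0110111

Answer: 0110111 (55)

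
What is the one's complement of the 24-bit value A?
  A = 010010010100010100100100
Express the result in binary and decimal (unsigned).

Flip each bit (0->1, 1->0):
  010010010100010100100100
  101101101011101011011011

Answer: 101101101011101011011011 (11975387)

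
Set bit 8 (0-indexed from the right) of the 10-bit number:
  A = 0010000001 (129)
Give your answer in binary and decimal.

Mask = 1 << 8 = 0100000000
Bit 8 of A is 0, so OR-ing with the mask flips it to 1.
  0010000001
| 0100000000
------------
  0110000001

Answer: 0110000001 (385)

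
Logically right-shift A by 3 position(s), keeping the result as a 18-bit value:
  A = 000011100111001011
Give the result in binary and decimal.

Logical shift right by 3: drop the bottom 3 bit(s), prepend 3 zero(s) on the left.
  000011100111001011  ->  keep [000011100111001], discard [011], prepend 000
= 000000011100111001

Answer: 000000011100111001 (1849)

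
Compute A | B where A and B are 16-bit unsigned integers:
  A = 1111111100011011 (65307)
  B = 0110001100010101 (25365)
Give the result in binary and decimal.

Apply | to each column (1 where either bit is 1):
  1111111100011011
| 0110001100010101
------------------
  1111111100011111

Answer: 1111111100011111 (65311)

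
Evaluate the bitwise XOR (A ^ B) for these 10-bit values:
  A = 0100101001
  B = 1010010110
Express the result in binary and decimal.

Apply ^ to each column (1 where bits differ):
  0100101001
^ 1010010110
------------
  1110111111

Answer: 1110111111 (959)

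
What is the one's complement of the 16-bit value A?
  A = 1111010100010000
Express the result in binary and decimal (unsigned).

Flip each bit (0->1, 1->0):
  1111010100010000
  0000101011101111

Answer: 0000101011101111 (2799)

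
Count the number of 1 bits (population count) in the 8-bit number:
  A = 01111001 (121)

01111001
1-bits at positions (from bit 0 = LSB): 0, 3, 4, 5, 6
Count = 5

Answer: 5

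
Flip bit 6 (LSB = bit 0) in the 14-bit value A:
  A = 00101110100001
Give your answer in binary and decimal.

Mask = 1 << 6 = 00000001000000
Bit 6 of A is 0; XOR with the mask flips it to 1.
  00101110100001
^ 00000001000000
----------------
  00101111100001

Answer: 00101111100001 (3041)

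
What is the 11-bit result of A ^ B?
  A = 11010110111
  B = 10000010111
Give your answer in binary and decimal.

Apply ^ to each column (1 where bits differ):
  11010110111
^ 10000010111
-------------
  01010100000

Answer: 01010100000 (672)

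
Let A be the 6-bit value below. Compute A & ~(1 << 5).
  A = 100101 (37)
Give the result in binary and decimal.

Mask = ~(1 << 5) = 011111
Bit 5 of A is 1, so AND-ing with the mask clears it to 0.
  100101
& 011111
--------
  000101

Answer: 000101 (5)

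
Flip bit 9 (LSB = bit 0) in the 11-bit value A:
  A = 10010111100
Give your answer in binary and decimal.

Mask = 1 << 9 = 01000000000
Bit 9 of A is 0; XOR with the mask flips it to 1.
  10010111100
^ 01000000000
-------------
  11010111100

Answer: 11010111100 (1724)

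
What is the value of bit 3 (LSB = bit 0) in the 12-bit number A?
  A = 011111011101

Bit 3 is the 4th from the right.
  011111011101
          ^
That bit is 1.

Answer: 1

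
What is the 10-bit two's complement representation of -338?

1. Binary of +338:  0101010010
2. Invert bits:     1010101101
3. Add 1:           1010101110

Answer: 1010101110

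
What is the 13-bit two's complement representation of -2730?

1. Binary of +2730:  0101010101010
2. Invert bits:     1010101010101
3. Add 1:           1010101010110

Answer: 1010101010110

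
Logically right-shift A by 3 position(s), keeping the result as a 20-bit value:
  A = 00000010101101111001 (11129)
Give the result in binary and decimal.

Logical shift right by 3: drop the bottom 3 bit(s), prepend 3 zero(s) on the left.
  00000010101101111001  ->  keep [00000010101101111], discard [001], prepend 000
= 00000000010101101111

Answer: 00000000010101101111 (1391)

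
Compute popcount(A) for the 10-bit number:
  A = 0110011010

0110011010
1-bits at positions (from bit 0 = LSB): 1, 3, 4, 7, 8
Count = 5

Answer: 5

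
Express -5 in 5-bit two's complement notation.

1. Binary of +5:  00101
2. Invert bits:     11010
3. Add 1:           11011

Answer: 11011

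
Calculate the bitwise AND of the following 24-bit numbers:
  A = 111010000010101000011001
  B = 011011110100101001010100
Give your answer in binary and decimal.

Apply & to each column (1 only where both bits are 1):
  111010000010101000011001
& 011011110100101001010100
--------------------------
  011010000000101000010000

Answer: 011010000000101000010000 (6818320)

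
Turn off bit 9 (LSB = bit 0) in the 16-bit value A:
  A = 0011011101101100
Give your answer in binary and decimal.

Mask = ~(1 << 9) = 1111110111111111
Bit 9 of A is 1, so AND-ing with the mask clears it to 0.
  0011011101101100
& 1111110111111111
------------------
  0011010101101100

Answer: 0011010101101100 (13676)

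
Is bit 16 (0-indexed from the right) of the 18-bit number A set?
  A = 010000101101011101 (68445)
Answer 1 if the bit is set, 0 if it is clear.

Bit 16 is the 17th from the right.
  010000101101011101
   ^
That bit is 1.

Answer: 1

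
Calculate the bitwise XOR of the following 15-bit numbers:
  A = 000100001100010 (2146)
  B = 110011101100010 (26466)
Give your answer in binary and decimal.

Apply ^ to each column (1 where bits differ):
  000100001100010
^ 110011101100010
-----------------
  110111100000000

Answer: 110111100000000 (28416)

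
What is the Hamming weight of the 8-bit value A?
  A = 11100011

11100011
1-bits at positions (from bit 0 = LSB): 0, 1, 5, 6, 7
Count = 5

Answer: 5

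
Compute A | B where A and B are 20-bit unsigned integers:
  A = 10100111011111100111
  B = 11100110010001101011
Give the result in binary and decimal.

Apply | to each column (1 where either bit is 1):
  10100111011111100111
| 11100110010001101011
----------------------
  11100111011111101111

Answer: 11100111011111101111 (948207)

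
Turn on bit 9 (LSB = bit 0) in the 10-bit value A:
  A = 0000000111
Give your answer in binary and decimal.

Mask = 1 << 9 = 1000000000
Bit 9 of A is 0, so OR-ing with the mask flips it to 1.
  0000000111
| 1000000000
------------
  1000000111

Answer: 1000000111 (519)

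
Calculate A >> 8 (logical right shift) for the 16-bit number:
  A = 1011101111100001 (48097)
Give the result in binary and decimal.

Logical shift right by 8: drop the bottom 8 bit(s), prepend 8 zero(s) on the left.
  1011101111100001  ->  keep [10111011], discard [11100001], prepend 00000000
= 0000000010111011

Answer: 0000000010111011 (187)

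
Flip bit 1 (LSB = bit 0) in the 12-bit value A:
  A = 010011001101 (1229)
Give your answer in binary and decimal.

Mask = 1 << 1 = 000000000010
Bit 1 of A is 0; XOR with the mask flips it to 1.
  010011001101
^ 000000000010
--------------
  010011001111

Answer: 010011001111 (1231)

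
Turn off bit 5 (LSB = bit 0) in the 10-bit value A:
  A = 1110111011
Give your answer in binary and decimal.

Mask = ~(1 << 5) = 1111011111
Bit 5 of A is 1, so AND-ing with the mask clears it to 0.
  1110111011
& 1111011111
------------
  1110011011

Answer: 1110011011 (923)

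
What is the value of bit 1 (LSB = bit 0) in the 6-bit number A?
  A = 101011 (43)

Bit 1 is the 2nd from the right.
  101011
      ^
That bit is 1.

Answer: 1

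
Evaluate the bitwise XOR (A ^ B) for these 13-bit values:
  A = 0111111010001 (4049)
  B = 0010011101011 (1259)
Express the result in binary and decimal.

Apply ^ to each column (1 where bits differ):
  0111111010001
^ 0010011101011
---------------
  0101100111010

Answer: 0101100111010 (2874)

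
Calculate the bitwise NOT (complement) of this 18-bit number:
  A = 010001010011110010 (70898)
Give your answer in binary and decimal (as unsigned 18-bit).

Flip each bit (0->1, 1->0):
  010001010011110010
  101110101100001101

Answer: 101110101100001101 (191245)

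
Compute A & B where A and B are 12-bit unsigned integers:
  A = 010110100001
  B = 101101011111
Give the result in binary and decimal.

Apply & to each column (1 only where both bits are 1):
  010110100001
& 101101011111
--------------
  000100000001

Answer: 000100000001 (257)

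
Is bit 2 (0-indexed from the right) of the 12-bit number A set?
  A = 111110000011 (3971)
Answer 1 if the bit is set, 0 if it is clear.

Bit 2 is the 3rd from the right.
  111110000011
           ^
That bit is 0.

Answer: 0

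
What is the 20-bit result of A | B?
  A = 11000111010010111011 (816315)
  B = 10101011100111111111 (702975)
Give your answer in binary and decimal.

Apply | to each column (1 where either bit is 1):
  11000111010010111011
| 10101011100111111111
----------------------
  11101111110111111111

Answer: 11101111110111111111 (982527)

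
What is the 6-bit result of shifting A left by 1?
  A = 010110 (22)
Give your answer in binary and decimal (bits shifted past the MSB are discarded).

Shift left by 1: drop the top 1 bit(s), append 1 zero(s) on the right.
  010110  ->  discard [0], keep [10110], append 0
= 101100

Answer: 101100 (44)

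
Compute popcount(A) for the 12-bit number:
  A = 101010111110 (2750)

101010111110
1-bits at positions (from bit 0 = LSB): 1, 2, 3, 4, 5, 7, 9, 11
Count = 8

Answer: 8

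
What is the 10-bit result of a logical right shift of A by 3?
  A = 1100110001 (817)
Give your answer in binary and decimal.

Logical shift right by 3: drop the bottom 3 bit(s), prepend 3 zero(s) on the left.
  1100110001  ->  keep [1100110], discard [001], prepend 000
= 0001100110

Answer: 0001100110 (102)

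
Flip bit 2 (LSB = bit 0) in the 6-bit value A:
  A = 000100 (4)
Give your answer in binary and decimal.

Mask = 1 << 2 = 000100
Bit 2 of A is 1; XOR with the mask flips it to 0.
  000100
^ 000100
--------
  000000

Answer: 000000 (0)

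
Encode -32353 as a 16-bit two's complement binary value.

1. Binary of +32353:  0111111001100001
2. Invert bits:     1000000110011110
3. Add 1:           1000000110011111

Answer: 1000000110011111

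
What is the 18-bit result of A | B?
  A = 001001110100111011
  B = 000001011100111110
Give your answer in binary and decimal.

Apply | to each column (1 where either bit is 1):
  001001110100111011
| 000001011100111110
--------------------
  001001111100111111

Answer: 001001111100111111 (40767)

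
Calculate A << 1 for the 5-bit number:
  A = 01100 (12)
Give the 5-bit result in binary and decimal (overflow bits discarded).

Shift left by 1: drop the top 1 bit(s), append 1 zero(s) on the right.
  01100  ->  discard [0], keep [1100], append 0
= 11000

Answer: 11000 (24)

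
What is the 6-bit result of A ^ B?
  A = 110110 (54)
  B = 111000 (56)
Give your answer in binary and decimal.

Apply ^ to each column (1 where bits differ):
  110110
^ 111000
--------
  001110

Answer: 001110 (14)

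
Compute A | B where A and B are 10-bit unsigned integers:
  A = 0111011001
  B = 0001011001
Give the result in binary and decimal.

Apply | to each column (1 where either bit is 1):
  0111011001
| 0001011001
------------
  0111011001

Answer: 0111011001 (473)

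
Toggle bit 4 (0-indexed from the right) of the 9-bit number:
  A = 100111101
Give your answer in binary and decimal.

Mask = 1 << 4 = 000010000
Bit 4 of A is 1; XOR with the mask flips it to 0.
  100111101
^ 000010000
-----------
  100101101

Answer: 100101101 (301)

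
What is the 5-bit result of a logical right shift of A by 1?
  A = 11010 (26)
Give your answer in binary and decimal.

Logical shift right by 1: drop the bottom 1 bit(s), prepend 1 zero(s) on the left.
  11010  ->  keep [1101], discard [0], prepend 0
= 01101

Answer: 01101 (13)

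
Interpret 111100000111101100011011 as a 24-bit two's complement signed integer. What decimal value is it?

MSB is 1, so the value is negative. Find the magnitude:
1. Invert bits:  000011111000010011100100
2. Add 1:        000011111000010011100101  = 1017061
3. Apply sign:   -1017061

Answer: -1017061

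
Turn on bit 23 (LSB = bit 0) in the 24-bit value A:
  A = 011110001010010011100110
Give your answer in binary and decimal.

Mask = 1 << 23 = 100000000000000000000000
Bit 23 of A is 0, so OR-ing with the mask flips it to 1.
  011110001010010011100110
| 100000000000000000000000
--------------------------
  111110001010010011100110

Answer: 111110001010010011100110 (16295142)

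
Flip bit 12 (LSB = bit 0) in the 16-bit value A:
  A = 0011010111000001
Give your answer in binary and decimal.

Mask = 1 << 12 = 0001000000000000
Bit 12 of A is 1; XOR with the mask flips it to 0.
  0011010111000001
^ 0001000000000000
------------------
  0010010111000001

Answer: 0010010111000001 (9665)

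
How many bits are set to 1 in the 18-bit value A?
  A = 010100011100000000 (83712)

010100011100000000
1-bits at positions (from bit 0 = LSB): 8, 9, 10, 14, 16
Count = 5

Answer: 5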